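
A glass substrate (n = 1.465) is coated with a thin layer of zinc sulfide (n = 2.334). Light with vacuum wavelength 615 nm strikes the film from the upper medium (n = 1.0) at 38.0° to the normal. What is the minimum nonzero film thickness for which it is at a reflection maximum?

68.3 nm

At the upper boundary (n = 1.0 to n = 2.334) the reflected ray undergoes a half-wave phase shift.
Bottom surface (2.334 → 1.465): reflection off a lower-index medium gives no phase shift.
Net: one phase inversion between the two reflected rays.
So the condition for constructive reflection is 2 n t cos θ_r = (m + ½) λ.
Snell's law: 1.0 sin 38.0° = 2.334 sin θ_r → sin θ_r = 0.264, cos θ_r = 0.965.
Minimum at m = 0: t = λ / (4 n cos θ_r) = 615 / (4 × 2.334 × 0.965) = 68.3 nm.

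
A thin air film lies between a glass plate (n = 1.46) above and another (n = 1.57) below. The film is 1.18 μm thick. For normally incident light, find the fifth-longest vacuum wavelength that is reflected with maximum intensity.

524 nm

At the upper boundary (n = 1.46 to n = 1.0) the reflected ray undergoes no phase shift.
Bottom surface (1.0 → 1.57): reflection off a higher-index medium gives a half-wave phase shift.
Exactly one π shift → a net half-wave offset.
So the condition for constructive reflection is 2 n t = (m + ½) λ.
λ = 2 n t / (m + ½). The fifth-longest wavelength is m = 4: λ = 2 × 1.0 × 1180 / 4.50 = 524 nm.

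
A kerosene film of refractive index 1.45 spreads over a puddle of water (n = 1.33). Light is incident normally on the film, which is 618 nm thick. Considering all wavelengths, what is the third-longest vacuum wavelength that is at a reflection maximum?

717 nm

Top surface (1.0 → 1.45): reflection off a higher-index medium gives a half-wave phase shift.
At the lower boundary (n = 1.45 to n = 1.33) the reflected ray undergoes no phase shift.
Net: one phase inversion between the two reflected rays.
So the condition for constructive reflection is 2 n t = (m + ½) λ.
λ = 2 n t / (m + ½). The third-longest wavelength is m = 2: λ = 2 × 1.45 × 618 / 2.50 = 717 nm.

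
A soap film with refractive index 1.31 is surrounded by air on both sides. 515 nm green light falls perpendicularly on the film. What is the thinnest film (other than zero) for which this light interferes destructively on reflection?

Top surface (1.0 → 1.31): reflection off a higher-index medium gives a half-wave phase shift.
At the lower boundary (n = 1.31 to n = 1.0) the reflected ray undergoes no phase shift.
The two reflections differ by half a wavelength.
With one net inversion, destructive interference in reflection requires 2 n t = m λ.
Minimum nonzero at m = 1: t = λ / (2 n) = 515 / (2 × 1.31) = 197 nm.

197 nm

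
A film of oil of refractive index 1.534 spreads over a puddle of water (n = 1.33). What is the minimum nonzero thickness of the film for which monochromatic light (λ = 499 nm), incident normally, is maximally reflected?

At the upper boundary (n = 1.0 to n = 1.534) the reflected ray undergoes a half-wave phase shift.
At the lower boundary (n = 1.534 to n = 1.33) the reflected ray undergoes no phase shift.
Exactly one π shift → a net half-wave offset.
So the condition for constructive reflection is 2 n t = (m + ½) λ.
Minimum at m = 0: t = λ / (4 n) = 499 / (4 × 1.534) = 81.3 nm.

81.3 nm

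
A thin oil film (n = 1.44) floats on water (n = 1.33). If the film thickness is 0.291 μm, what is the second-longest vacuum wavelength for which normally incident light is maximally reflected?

At the upper boundary (n = 1.0 to n = 1.44) the reflected ray undergoes a half-wave phase shift.
At the lower boundary (n = 1.44 to n = 1.33) the reflected ray undergoes no phase shift.
Net: one phase inversion between the two reflected rays.
So the condition for constructive reflection is 2 n t = (m + ½) λ.
λ = 2 n t / (m + ½). The second-longest wavelength is m = 1: λ = 2 × 1.44 × 291 / 1.50 = 559 nm.

559 nm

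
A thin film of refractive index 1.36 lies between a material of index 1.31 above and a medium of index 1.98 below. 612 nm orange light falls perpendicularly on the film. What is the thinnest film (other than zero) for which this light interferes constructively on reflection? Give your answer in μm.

0.225 μm

Ray reflecting at the top interface goes from n = 1.31 toward n = 1.36: a half-wave phase shift.
Bottom surface (1.36 → 1.98): reflection off a higher-index medium gives a half-wave phase shift.
Net: no relative phase inversion (both shifts match).
For strong reflection here: 2 n t = m λ.
Minimum nonzero at m = 1: t = λ / (2 n) = 612 / (2 × 1.36) = 225 nm.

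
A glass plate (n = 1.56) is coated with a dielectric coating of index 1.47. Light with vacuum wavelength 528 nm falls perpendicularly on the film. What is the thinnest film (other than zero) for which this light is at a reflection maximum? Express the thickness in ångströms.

At the upper boundary (n = 1.0 to n = 1.47) the reflected ray undergoes a half-wave phase shift.
Ray reflecting at the bottom interface goes from n = 1.47 toward n = 1.56: a half-wave phase shift.
Zero or two π shifts → no net half-wave offset.
For strong reflection here: 2 n t = m λ.
Minimum nonzero at m = 1: t = λ / (2 n) = 528 / (2 × 1.47) = 180 nm.

1796 Å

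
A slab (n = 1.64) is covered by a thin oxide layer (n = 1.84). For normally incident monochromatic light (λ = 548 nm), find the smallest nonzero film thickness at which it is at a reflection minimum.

149 nm

Top surface (1.0 → 1.84): reflection off a higher-index medium gives a half-wave phase shift.
Ray reflecting at the bottom interface goes from n = 1.84 toward n = 1.64: no phase shift.
Exactly one π shift → a net half-wave offset.
So the condition for destructive reflection is 2 n t = m λ.
Minimum nonzero at m = 1: t = λ / (2 n) = 548 / (2 × 1.84) = 149 nm.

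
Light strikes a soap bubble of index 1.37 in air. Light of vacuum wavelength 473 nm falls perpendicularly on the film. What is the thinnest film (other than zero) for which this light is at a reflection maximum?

Ray reflecting at the top interface goes from n = 1.0 toward n = 1.37: a half-wave phase shift.
At the lower boundary (n = 1.37 to n = 1.0) the reflected ray undergoes no phase shift.
The two reflections differ by half a wavelength.
So the condition for constructive reflection is 2 n t = (m + ½) λ.
Minimum at m = 0: t = λ / (4 n) = 473 / (4 × 1.37) = 86.3 nm.

86.3 nm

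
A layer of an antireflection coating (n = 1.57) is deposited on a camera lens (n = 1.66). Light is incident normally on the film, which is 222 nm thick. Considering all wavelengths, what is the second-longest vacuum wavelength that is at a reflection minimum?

465 nm

Ray reflecting at the top interface goes from n = 1.0 toward n = 1.57: a half-wave phase shift.
Ray reflecting at the bottom interface goes from n = 1.57 toward n = 1.66: a half-wave phase shift.
Zero or two π shifts → no net half-wave offset.
So the condition for destructive reflection is 2 n t = (m + ½) λ.
λ = 2 n t / (m + ½). The second-longest wavelength is m = 1: λ = 2 × 1.57 × 222 / 1.50 = 465 nm.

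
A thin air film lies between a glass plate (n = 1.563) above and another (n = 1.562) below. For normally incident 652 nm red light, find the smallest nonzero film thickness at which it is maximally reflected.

163 nm

Top surface (1.563 → 1.0): reflection off a lower-index medium gives no phase shift.
Ray reflecting at the bottom interface goes from n = 1.0 toward n = 1.562: a half-wave phase shift.
Net: one phase inversion between the two reflected rays.
So the condition for constructive reflection is 2 n t = (m + ½) λ.
Minimum at m = 0: t = λ / (4 n) = 652 / (4 × 1.0) = 163 nm.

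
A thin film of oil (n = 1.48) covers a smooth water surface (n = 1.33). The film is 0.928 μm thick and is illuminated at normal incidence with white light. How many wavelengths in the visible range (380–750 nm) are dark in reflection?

4

At the upper boundary (n = 1.0 to n = 1.48) the reflected ray undergoes a half-wave phase shift.
At the lower boundary (n = 1.48 to n = 1.33) the reflected ray undergoes no phase shift.
The two reflections differ by half a wavelength.
For weak reflection here: 2 n t = m λ.
λ = 2 n t / m = 2747 / m nm.
m=3: 916 nm (IR); m=4: 687 nm (visible); m=5: 549 nm (visible); m=6: 458 nm (visible); m=7: 392 nm (visible); m=8: 343 nm (UV).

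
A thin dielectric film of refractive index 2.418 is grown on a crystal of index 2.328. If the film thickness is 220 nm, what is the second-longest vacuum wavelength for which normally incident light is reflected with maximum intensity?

At the upper boundary (n = 1.0 to n = 2.418) the reflected ray undergoes a half-wave phase shift.
Bottom surface (2.418 → 2.328): reflection off a lower-index medium gives no phase shift.
Net: one phase inversion between the two reflected rays.
With one net inversion, constructive interference in reflection requires 2 n t = (m + ½) λ.
λ = 2 n t / (m + ½). The second-longest wavelength is m = 1: λ = 2 × 2.418 × 220 / 1.50 = 709 nm.

709 nm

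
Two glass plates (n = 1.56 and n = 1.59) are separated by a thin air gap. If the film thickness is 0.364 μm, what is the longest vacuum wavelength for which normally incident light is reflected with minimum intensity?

728 nm

At the upper boundary (n = 1.56 to n = 1.0) the reflected ray undergoes no phase shift.
Bottom surface (1.0 → 1.59): reflection off a higher-index medium gives a half-wave phase shift.
Net: one phase inversion between the two reflected rays.
So the condition for destructive reflection is 2 n t = m λ.
λ = 2 n t / m. The longest wavelength is m = 1: λ = 2 × 1.0 × 364 / 1.00 = 728 nm.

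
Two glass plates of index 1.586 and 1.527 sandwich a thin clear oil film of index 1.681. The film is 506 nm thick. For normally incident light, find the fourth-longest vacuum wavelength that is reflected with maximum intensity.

At the upper boundary (n = 1.586 to n = 1.681) the reflected ray undergoes a half-wave phase shift.
Ray reflecting at the bottom interface goes from n = 1.681 toward n = 1.527: no phase shift.
Net: one phase inversion between the two reflected rays.
For bright reflection here: 2 n t = (m + ½) λ.
λ = 2 n t / (m + ½). The fourth-longest wavelength is m = 3: λ = 2 × 1.681 × 506 / 3.50 = 486 nm.

486 nm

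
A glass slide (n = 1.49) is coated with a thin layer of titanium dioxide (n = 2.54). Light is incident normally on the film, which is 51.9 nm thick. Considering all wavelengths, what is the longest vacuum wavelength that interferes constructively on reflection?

527 nm

At the upper boundary (n = 1.0 to n = 2.54) the reflected ray undergoes a half-wave phase shift.
Bottom surface (2.54 → 1.49): reflection off a lower-index medium gives no phase shift.
Net: one phase inversion between the two reflected rays.
For maximum reflection here: 2 n t = (m + ½) λ.
λ = 2 n t / (m + ½). The longest wavelength is m = 0: λ = 2 × 2.54 × 51.9 / 0.500 = 527 nm.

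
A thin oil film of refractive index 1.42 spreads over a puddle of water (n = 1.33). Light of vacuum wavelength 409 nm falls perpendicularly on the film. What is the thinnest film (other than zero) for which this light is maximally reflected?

72.0 nm

Top surface (1.0 → 1.42): reflection off a higher-index medium gives a half-wave phase shift.
Ray reflecting at the bottom interface goes from n = 1.42 toward n = 1.33: no phase shift.
Net: one phase inversion between the two reflected rays.
For bright reflection here: 2 n t = (m + ½) λ.
Minimum at m = 0: t = λ / (4 n) = 409 / (4 × 1.42) = 72.0 nm.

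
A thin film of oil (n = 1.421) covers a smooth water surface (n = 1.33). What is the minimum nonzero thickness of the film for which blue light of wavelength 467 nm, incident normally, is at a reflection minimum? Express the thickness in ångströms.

At the upper boundary (n = 1.0 to n = 1.421) the reflected ray undergoes a half-wave phase shift.
Ray reflecting at the bottom interface goes from n = 1.421 toward n = 1.33: no phase shift.
Net: one phase inversion between the two reflected rays.
So the condition for destructive reflection is 2 n t = m λ.
Minimum nonzero at m = 1: t = λ / (2 n) = 467 / (2 × 1.421) = 164 nm.

1643 Å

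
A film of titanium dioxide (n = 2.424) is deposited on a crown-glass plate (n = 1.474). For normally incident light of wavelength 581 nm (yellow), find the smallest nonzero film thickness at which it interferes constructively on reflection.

59.9 nm

At the upper boundary (n = 1.0 to n = 2.424) the reflected ray undergoes a half-wave phase shift.
Bottom surface (2.424 → 1.474): reflection off a lower-index medium gives no phase shift.
The two reflections differ by half a wavelength.
For bright reflection here: 2 n t = (m + ½) λ.
Minimum at m = 0: t = λ / (4 n) = 581 / (4 × 2.424) = 59.9 nm.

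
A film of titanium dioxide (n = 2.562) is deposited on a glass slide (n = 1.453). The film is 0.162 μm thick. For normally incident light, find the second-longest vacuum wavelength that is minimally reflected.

415 nm

At the upper boundary (n = 1.0 to n = 2.562) the reflected ray undergoes a half-wave phase shift.
At the lower boundary (n = 2.562 to n = 1.453) the reflected ray undergoes no phase shift.
Exactly one π shift → a net half-wave offset.
So the condition for destructive reflection is 2 n t = m λ.
λ = 2 n t / m. The second-longest wavelength is m = 2: λ = 2 × 2.562 × 162 / 2.00 = 415 nm.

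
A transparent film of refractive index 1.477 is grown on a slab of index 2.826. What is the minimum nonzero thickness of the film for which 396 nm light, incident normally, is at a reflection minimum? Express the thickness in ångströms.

670 Å

At the upper boundary (n = 1.0 to n = 1.477) the reflected ray undergoes a half-wave phase shift.
At the lower boundary (n = 1.477 to n = 2.826) the reflected ray undergoes a half-wave phase shift.
The two reflections carry the same phase change, so no net offset.
For dark reflection here: 2 n t = (m + ½) λ.
Minimum at m = 0: t = λ / (4 n) = 396 / (4 × 1.477) = 67.0 nm.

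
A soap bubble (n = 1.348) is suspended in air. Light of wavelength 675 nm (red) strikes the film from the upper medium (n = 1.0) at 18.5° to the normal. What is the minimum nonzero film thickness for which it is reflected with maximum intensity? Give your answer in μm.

0.129 μm

Top surface (1.0 → 1.348): reflection off a higher-index medium gives a half-wave phase shift.
Ray reflecting at the bottom interface goes from n = 1.348 toward n = 1.0: no phase shift.
Exactly one π shift → a net half-wave offset.
With one net inversion, constructive interference in reflection requires 2 n t cos θ_r = (m + ½) λ.
Snell's law: 1.0 sin 18.5° = 1.348 sin θ_r → sin θ_r = 0.235, cos θ_r = 0.972.
Minimum at m = 0: t = λ / (4 n cos θ_r) = 675 / (4 × 1.348 × 0.972) = 129 nm.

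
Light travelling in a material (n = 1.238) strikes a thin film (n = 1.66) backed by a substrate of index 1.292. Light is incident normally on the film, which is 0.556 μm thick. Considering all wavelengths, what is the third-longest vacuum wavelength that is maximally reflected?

Top surface (1.238 → 1.66): reflection off a higher-index medium gives a half-wave phase shift.
Bottom surface (1.66 → 1.292): reflection off a lower-index medium gives no phase shift.
The two reflections differ by half a wavelength.
With one net inversion, constructive interference in reflection requires 2 n t = (m + ½) λ.
λ = 2 n t / (m + ½). The third-longest wavelength is m = 2: λ = 2 × 1.66 × 556 / 2.50 = 738 nm.

738 nm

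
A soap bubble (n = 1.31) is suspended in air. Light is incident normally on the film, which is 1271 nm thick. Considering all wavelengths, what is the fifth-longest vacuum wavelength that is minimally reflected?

At the upper boundary (n = 1.0 to n = 1.31) the reflected ray undergoes a half-wave phase shift.
Bottom surface (1.31 → 1.0): reflection off a lower-index medium gives no phase shift.
Net: one phase inversion between the two reflected rays.
For minimum reflection here: 2 n t = m λ.
λ = 2 n t / m. The fifth-longest wavelength is m = 5: λ = 2 × 1.31 × 1271 / 5.00 = 666 nm.

666 nm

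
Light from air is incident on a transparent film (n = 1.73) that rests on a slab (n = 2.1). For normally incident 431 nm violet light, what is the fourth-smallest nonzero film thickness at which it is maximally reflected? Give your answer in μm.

At the upper boundary (n = 1.0 to n = 1.73) the reflected ray undergoes a half-wave phase shift.
Ray reflecting at the bottom interface goes from n = 1.73 toward n = 2.1: a half-wave phase shift.
Zero or two π shifts → no net half-wave offset.
So the condition for constructive reflection is 2 n t = m λ.
The fourth-smallest nonzero thickness corresponds to m = 4: t = m λ / (2 n) = 4.00 × 431 / (2 × 1.73) = 498 nm.

0.498 μm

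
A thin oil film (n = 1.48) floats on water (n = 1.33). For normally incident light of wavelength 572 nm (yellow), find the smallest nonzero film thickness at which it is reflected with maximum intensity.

Top surface (1.0 → 1.48): reflection off a higher-index medium gives a half-wave phase shift.
Ray reflecting at the bottom interface goes from n = 1.48 toward n = 1.33: no phase shift.
The two reflections differ by half a wavelength.
With one net inversion, constructive interference in reflection requires 2 n t = (m + ½) λ.
Minimum at m = 0: t = λ / (4 n) = 572 / (4 × 1.48) = 96.6 nm.

96.6 nm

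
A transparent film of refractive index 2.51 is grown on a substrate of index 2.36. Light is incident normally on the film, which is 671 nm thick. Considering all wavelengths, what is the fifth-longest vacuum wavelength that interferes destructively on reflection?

At the upper boundary (n = 1.0 to n = 2.51) the reflected ray undergoes a half-wave phase shift.
Ray reflecting at the bottom interface goes from n = 2.51 toward n = 2.36: no phase shift.
Exactly one π shift → a net half-wave offset.
So the condition for destructive reflection is 2 n t = m λ.
λ = 2 n t / m. The fifth-longest wavelength is m = 5: λ = 2 × 2.51 × 671 / 5.00 = 674 nm.

674 nm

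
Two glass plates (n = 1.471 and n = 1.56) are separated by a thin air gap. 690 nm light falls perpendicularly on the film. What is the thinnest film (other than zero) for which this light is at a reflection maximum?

Top surface (1.471 → 1.0): reflection off a lower-index medium gives no phase shift.
At the lower boundary (n = 1.0 to n = 1.56) the reflected ray undergoes a half-wave phase shift.
Net: one phase inversion between the two reflected rays.
For strong reflection here: 2 n t = (m + ½) λ.
Minimum at m = 0: t = λ / (4 n) = 690 / (4 × 1.0) = 173 nm.

173 nm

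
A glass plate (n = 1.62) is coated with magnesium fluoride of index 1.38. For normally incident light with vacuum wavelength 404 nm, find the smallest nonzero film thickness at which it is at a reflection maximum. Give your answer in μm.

Ray reflecting at the top interface goes from n = 1.0 toward n = 1.38: a half-wave phase shift.
At the lower boundary (n = 1.38 to n = 1.62) the reflected ray undergoes a half-wave phase shift.
Net: no relative phase inversion (both shifts match).
With no net inversion, constructive interference in reflection requires 2 n t = m λ.
Minimum nonzero at m = 1: t = λ / (2 n) = 404 / (2 × 1.38) = 146 nm.

0.146 μm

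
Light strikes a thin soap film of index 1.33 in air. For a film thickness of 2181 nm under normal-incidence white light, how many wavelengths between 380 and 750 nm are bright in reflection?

7

At the upper boundary (n = 1.0 to n = 1.33) the reflected ray undergoes a half-wave phase shift.
Bottom surface (1.33 → 1.0): reflection off a lower-index medium gives no phase shift.
The two reflections differ by half a wavelength.
So the condition for constructive reflection is 2 n t = (m + ½) λ.
λ = 2 n t / (m + ½) = 5801 / (m + ½) nm.
m=7: 774 nm (IR); m=8: 683 nm (visible); m=9: 611 nm (visible); m=10: 553 nm (visible); m=11: 504 nm (visible); m=12: 464 nm (visible); m=13: 430 nm (visible); m=14: 400 nm (visible); m=15: 374 nm (UV).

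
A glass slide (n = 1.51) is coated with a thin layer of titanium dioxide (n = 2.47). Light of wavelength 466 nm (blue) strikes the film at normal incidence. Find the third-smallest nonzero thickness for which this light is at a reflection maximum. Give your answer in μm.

Top surface (1.0 → 2.47): reflection off a higher-index medium gives a half-wave phase shift.
Ray reflecting at the bottom interface goes from n = 2.47 toward n = 1.51: no phase shift.
Net: one phase inversion between the two reflected rays.
For strong reflection here: 2 n t = (m + ½) λ.
The third-smallest nonzero thickness corresponds to m = 2: t = (m + ½) λ / (2 n) = 2.50 × 466 / (2 × 2.47) = 236 nm.

0.236 μm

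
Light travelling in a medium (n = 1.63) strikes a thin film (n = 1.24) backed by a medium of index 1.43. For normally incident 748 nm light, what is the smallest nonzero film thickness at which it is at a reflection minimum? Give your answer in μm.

At the upper boundary (n = 1.63 to n = 1.24) the reflected ray undergoes no phase shift.
Bottom surface (1.24 → 1.43): reflection off a higher-index medium gives a half-wave phase shift.
The two reflections differ by half a wavelength.
For dark reflection here: 2 n t = m λ.
The smallest nonzero thickness corresponds to m = 1: t = m λ / (2 n) = 1.00 × 748 / (2 × 1.24) = 302 nm.

0.302 μm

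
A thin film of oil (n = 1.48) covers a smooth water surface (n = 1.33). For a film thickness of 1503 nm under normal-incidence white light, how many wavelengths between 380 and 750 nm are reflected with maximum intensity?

6

At the upper boundary (n = 1.0 to n = 1.48) the reflected ray undergoes a half-wave phase shift.
Ray reflecting at the bottom interface goes from n = 1.48 toward n = 1.33: no phase shift.
Exactly one π shift → a net half-wave offset.
So the condition for constructive reflection is 2 n t = (m + ½) λ.
λ = 2 n t / (m + ½) = 4449 / (m + ½) nm.
m=5: 809 nm (IR); m=6: 684 nm (visible); m=7: 593 nm (visible); m=8: 523 nm (visible); m=9: 468 nm (visible); m=10: 424 nm (visible); m=11: 387 nm (visible); m=12: 356 nm (UV).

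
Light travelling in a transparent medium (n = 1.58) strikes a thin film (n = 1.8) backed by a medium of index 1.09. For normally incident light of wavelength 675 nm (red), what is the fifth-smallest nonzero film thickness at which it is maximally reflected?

844 nm

At the upper boundary (n = 1.58 to n = 1.8) the reflected ray undergoes a half-wave phase shift.
Ray reflecting at the bottom interface goes from n = 1.8 toward n = 1.09: no phase shift.
Net: one phase inversion between the two reflected rays.
So the condition for constructive reflection is 2 n t = (m + ½) λ.
The fifth-smallest nonzero thickness corresponds to m = 4: t = (m + ½) λ / (2 n) = 4.50 × 675 / (2 × 1.8) = 844 nm.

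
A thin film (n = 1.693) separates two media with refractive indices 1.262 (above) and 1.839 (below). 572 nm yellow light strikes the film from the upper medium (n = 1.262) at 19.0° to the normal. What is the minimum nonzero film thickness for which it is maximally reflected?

Top surface (1.262 → 1.693): reflection off a higher-index medium gives a half-wave phase shift.
Ray reflecting at the bottom interface goes from n = 1.693 toward n = 1.839: a half-wave phase shift.
Net: no relative phase inversion (both shifts match).
So the condition for constructive reflection is 2 n t cos θ_r = m λ.
Snell's law: 1.262 sin 19.0° = 1.693 sin θ_r → sin θ_r = 0.243, cos θ_r = 0.970.
Minimum nonzero at m = 1: t = λ / (2 n cos θ_r) = 572 / (2 × 1.693 × 0.970) = 174 nm.

174 nm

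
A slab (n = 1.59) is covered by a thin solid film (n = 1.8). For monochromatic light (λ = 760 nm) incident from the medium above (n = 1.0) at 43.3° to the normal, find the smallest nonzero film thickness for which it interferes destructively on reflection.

228 nm

At the upper boundary (n = 1.0 to n = 1.8) the reflected ray undergoes a half-wave phase shift.
Bottom surface (1.8 → 1.59): reflection off a lower-index medium gives no phase shift.
The two reflections differ by half a wavelength.
For minimum reflection here: 2 n t cos θ_r = m λ.
Snell's law: 1.0 sin 43.3° = 1.8 sin θ_r → sin θ_r = 0.381, cos θ_r = 0.925.
Minimum nonzero at m = 1: t = λ / (2 n cos θ_r) = 760 / (2 × 1.8 × 0.925) = 228 nm.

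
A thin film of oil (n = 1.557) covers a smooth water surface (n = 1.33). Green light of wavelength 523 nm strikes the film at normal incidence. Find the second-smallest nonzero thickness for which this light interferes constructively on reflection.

252 nm

Top surface (1.0 → 1.557): reflection off a higher-index medium gives a half-wave phase shift.
At the lower boundary (n = 1.557 to n = 1.33) the reflected ray undergoes no phase shift.
Net: one phase inversion between the two reflected rays.
For bright reflection here: 2 n t = (m + ½) λ.
The second-smallest nonzero thickness corresponds to m = 1: t = (m + ½) λ / (2 n) = 1.50 × 523 / (2 × 1.557) = 252 nm.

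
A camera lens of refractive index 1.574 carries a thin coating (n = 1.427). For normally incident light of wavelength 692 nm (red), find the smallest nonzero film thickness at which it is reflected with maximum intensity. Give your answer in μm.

0.242 μm

Top surface (1.0 → 1.427): reflection off a higher-index medium gives a half-wave phase shift.
At the lower boundary (n = 1.427 to n = 1.574) the reflected ray undergoes a half-wave phase shift.
The two reflections carry the same phase change, so no net offset.
With no net inversion, constructive interference in reflection requires 2 n t = m λ.
Minimum nonzero at m = 1: t = λ / (2 n) = 692 / (2 × 1.427) = 242 nm.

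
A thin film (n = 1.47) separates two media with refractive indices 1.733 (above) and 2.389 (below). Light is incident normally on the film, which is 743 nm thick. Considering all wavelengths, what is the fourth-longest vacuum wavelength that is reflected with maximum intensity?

At the upper boundary (n = 1.733 to n = 1.47) the reflected ray undergoes no phase shift.
Bottom surface (1.47 → 2.389): reflection off a higher-index medium gives a half-wave phase shift.
Net: one phase inversion between the two reflected rays.
With one net inversion, constructive interference in reflection requires 2 n t = (m + ½) λ.
λ = 2 n t / (m + ½). The fourth-longest wavelength is m = 3: λ = 2 × 1.47 × 743 / 3.50 = 624 nm.

624 nm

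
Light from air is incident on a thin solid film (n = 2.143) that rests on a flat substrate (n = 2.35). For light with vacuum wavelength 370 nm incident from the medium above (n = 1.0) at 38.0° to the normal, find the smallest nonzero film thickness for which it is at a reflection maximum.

90.1 nm

At the upper boundary (n = 1.0 to n = 2.143) the reflected ray undergoes a half-wave phase shift.
At the lower boundary (n = 2.143 to n = 2.35) the reflected ray undergoes a half-wave phase shift.
The two reflections carry the same phase change, so no net offset.
With no net inversion, constructive interference in reflection requires 2 n t cos θ_r = m λ.
Snell's law: 1.0 sin 38.0° = 2.143 sin θ_r → sin θ_r = 0.287, cos θ_r = 0.958.
Minimum nonzero at m = 1: t = λ / (2 n cos θ_r) = 370 / (2 × 2.143 × 0.958) = 90.1 nm.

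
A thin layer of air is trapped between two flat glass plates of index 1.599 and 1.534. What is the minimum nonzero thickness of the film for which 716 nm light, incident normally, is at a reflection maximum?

Ray reflecting at the top interface goes from n = 1.599 toward n = 1.0: no phase shift.
Bottom surface (1.0 → 1.534): reflection off a higher-index medium gives a half-wave phase shift.
Exactly one π shift → a net half-wave offset.
So the condition for constructive reflection is 2 n t = (m + ½) λ.
Minimum at m = 0: t = λ / (4 n) = 716 / (4 × 1.0) = 179 nm.

179 nm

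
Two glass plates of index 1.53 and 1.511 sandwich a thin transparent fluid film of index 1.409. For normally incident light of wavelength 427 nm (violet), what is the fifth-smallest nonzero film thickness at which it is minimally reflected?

At the upper boundary (n = 1.53 to n = 1.409) the reflected ray undergoes no phase shift.
Ray reflecting at the bottom interface goes from n = 1.409 toward n = 1.511: a half-wave phase shift.
Net: one phase inversion between the two reflected rays.
With one net inversion, destructive interference in reflection requires 2 n t = m λ.
The fifth-smallest nonzero thickness corresponds to m = 5: t = m λ / (2 n) = 5.00 × 427 / (2 × 1.409) = 758 nm.

758 nm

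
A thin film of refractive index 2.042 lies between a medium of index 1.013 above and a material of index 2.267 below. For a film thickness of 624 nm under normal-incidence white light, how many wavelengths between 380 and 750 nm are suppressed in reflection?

4

At the upper boundary (n = 1.013 to n = 2.042) the reflected ray undergoes a half-wave phase shift.
At the lower boundary (n = 2.042 to n = 2.267) the reflected ray undergoes a half-wave phase shift.
The two reflections carry the same phase change, so no net offset.
For weak reflection here: 2 n t = (m + ½) λ.
λ = 2 n t / (m + ½) = 2548 / (m + ½) nm.
m=2: 1019 nm (IR); m=3: 728 nm (visible); m=4: 566 nm (visible); m=5: 463 nm (visible); m=6: 392 nm (visible); m=7: 340 nm (UV).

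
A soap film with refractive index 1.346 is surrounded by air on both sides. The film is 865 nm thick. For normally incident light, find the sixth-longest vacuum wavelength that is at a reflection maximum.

423 nm

Ray reflecting at the top interface goes from n = 1.0 toward n = 1.346: a half-wave phase shift.
Ray reflecting at the bottom interface goes from n = 1.346 toward n = 1.0: no phase shift.
Net: one phase inversion between the two reflected rays.
For maximum reflection here: 2 n t = (m + ½) λ.
λ = 2 n t / (m + ½). The sixth-longest wavelength is m = 5: λ = 2 × 1.346 × 865 / 5.50 = 423 nm.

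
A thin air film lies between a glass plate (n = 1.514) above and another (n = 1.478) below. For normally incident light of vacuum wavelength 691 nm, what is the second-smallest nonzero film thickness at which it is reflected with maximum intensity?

Ray reflecting at the top interface goes from n = 1.514 toward n = 1.0: no phase shift.
At the lower boundary (n = 1.0 to n = 1.478) the reflected ray undergoes a half-wave phase shift.
Net: one phase inversion between the two reflected rays.
For bright reflection here: 2 n t = (m + ½) λ.
The second-smallest nonzero thickness corresponds to m = 1: t = (m + ½) λ / (2 n) = 1.50 × 691 / (2 × 1.0) = 518 nm.

518 nm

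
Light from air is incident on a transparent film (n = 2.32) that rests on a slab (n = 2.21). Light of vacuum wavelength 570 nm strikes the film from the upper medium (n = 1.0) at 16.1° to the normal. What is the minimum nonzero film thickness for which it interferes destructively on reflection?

Top surface (1.0 → 2.32): reflection off a higher-index medium gives a half-wave phase shift.
Bottom surface (2.32 → 2.21): reflection off a lower-index medium gives no phase shift.
Net: one phase inversion between the two reflected rays.
For weak reflection here: 2 n t cos θ_r = m λ.
Snell's law: 1.0 sin 16.1° = 2.32 sin θ_r → sin θ_r = 0.120, cos θ_r = 0.993.
Minimum nonzero at m = 1: t = λ / (2 n cos θ_r) = 570 / (2 × 2.32 × 0.993) = 124 nm.

124 nm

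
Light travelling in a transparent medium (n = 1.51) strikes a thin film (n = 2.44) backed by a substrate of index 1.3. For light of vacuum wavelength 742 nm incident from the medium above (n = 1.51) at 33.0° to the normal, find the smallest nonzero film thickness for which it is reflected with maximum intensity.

80.7 nm

Top surface (1.51 → 2.44): reflection off a higher-index medium gives a half-wave phase shift.
Bottom surface (2.44 → 1.3): reflection off a lower-index medium gives no phase shift.
Exactly one π shift → a net half-wave offset.
So the condition for constructive reflection is 2 n t cos θ_r = (m + ½) λ.
Snell's law: 1.51 sin 33.0° = 2.44 sin θ_r → sin θ_r = 0.337, cos θ_r = 0.941.
Minimum at m = 0: t = λ / (4 n cos θ_r) = 742 / (4 × 2.44 × 0.941) = 80.7 nm.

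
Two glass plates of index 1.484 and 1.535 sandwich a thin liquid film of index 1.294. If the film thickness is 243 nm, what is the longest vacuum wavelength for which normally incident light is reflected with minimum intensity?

Ray reflecting at the top interface goes from n = 1.484 toward n = 1.294: no phase shift.
At the lower boundary (n = 1.294 to n = 1.535) the reflected ray undergoes a half-wave phase shift.
Exactly one π shift → a net half-wave offset.
So the condition for destructive reflection is 2 n t = m λ.
λ = 2 n t / m. The longest wavelength is m = 1: λ = 2 × 1.294 × 243 / 1.00 = 629 nm.

629 nm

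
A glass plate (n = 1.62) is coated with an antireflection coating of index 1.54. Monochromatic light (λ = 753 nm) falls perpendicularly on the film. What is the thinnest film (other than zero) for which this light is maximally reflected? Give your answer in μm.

Top surface (1.0 → 1.54): reflection off a higher-index medium gives a half-wave phase shift.
At the lower boundary (n = 1.54 to n = 1.62) the reflected ray undergoes a half-wave phase shift.
Net: no relative phase inversion (both shifts match).
So the condition for constructive reflection is 2 n t = m λ.
Minimum nonzero at m = 1: t = λ / (2 n) = 753 / (2 × 1.54) = 244 nm.

0.244 μm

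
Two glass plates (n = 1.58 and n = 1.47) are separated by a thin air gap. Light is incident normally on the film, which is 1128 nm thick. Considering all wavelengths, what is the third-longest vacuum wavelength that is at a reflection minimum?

752 nm

At the upper boundary (n = 1.58 to n = 1.0) the reflected ray undergoes no phase shift.
Bottom surface (1.0 → 1.47): reflection off a higher-index medium gives a half-wave phase shift.
The two reflections differ by half a wavelength.
For dark reflection here: 2 n t = m λ.
λ = 2 n t / m. The third-longest wavelength is m = 3: λ = 2 × 1.0 × 1128 / 3.00 = 752 nm.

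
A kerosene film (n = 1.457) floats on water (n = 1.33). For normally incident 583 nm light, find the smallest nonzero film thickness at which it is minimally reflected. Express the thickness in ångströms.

2001 Å

Top surface (1.0 → 1.457): reflection off a higher-index medium gives a half-wave phase shift.
Ray reflecting at the bottom interface goes from n = 1.457 toward n = 1.33: no phase shift.
Exactly one π shift → a net half-wave offset.
So the condition for destructive reflection is 2 n t = m λ.
Minimum nonzero at m = 1: t = λ / (2 n) = 583 / (2 × 1.457) = 200 nm.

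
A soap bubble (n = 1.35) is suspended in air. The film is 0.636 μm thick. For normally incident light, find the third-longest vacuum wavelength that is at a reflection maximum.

Ray reflecting at the top interface goes from n = 1.0 toward n = 1.35: a half-wave phase shift.
At the lower boundary (n = 1.35 to n = 1.0) the reflected ray undergoes no phase shift.
Exactly one π shift → a net half-wave offset.
For maximum reflection here: 2 n t = (m + ½) λ.
λ = 2 n t / (m + ½). The third-longest wavelength is m = 2: λ = 2 × 1.35 × 636 / 2.50 = 687 nm.

687 nm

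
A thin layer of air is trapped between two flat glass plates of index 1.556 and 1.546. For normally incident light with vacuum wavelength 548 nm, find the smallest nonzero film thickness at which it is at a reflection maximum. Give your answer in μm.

0.137 μm

At the upper boundary (n = 1.556 to n = 1.0) the reflected ray undergoes no phase shift.
Bottom surface (1.0 → 1.546): reflection off a higher-index medium gives a half-wave phase shift.
Exactly one π shift → a net half-wave offset.
For maximum reflection here: 2 n t = (m + ½) λ.
Minimum at m = 0: t = λ / (4 n) = 548 / (4 × 1.0) = 137 nm.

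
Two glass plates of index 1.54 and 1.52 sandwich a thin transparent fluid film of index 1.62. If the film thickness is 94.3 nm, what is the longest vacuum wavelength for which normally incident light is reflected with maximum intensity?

611 nm

At the upper boundary (n = 1.54 to n = 1.62) the reflected ray undergoes a half-wave phase shift.
Ray reflecting at the bottom interface goes from n = 1.62 toward n = 1.52: no phase shift.
The two reflections differ by half a wavelength.
For bright reflection here: 2 n t = (m + ½) λ.
λ = 2 n t / (m + ½). The longest wavelength is m = 0: λ = 2 × 1.62 × 94.3 / 0.500 = 611 nm.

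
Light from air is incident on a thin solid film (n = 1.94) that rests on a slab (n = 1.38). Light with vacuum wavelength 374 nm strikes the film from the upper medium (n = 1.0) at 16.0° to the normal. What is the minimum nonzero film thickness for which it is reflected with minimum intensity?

Ray reflecting at the top interface goes from n = 1.0 toward n = 1.94: a half-wave phase shift.
Bottom surface (1.94 → 1.38): reflection off a lower-index medium gives no phase shift.
The two reflections differ by half a wavelength.
So the condition for destructive reflection is 2 n t cos θ_r = m λ.
Snell's law: 1.0 sin 16.0° = 1.94 sin θ_r → sin θ_r = 0.142, cos θ_r = 0.990.
Minimum nonzero at m = 1: t = λ / (2 n cos θ_r) = 374 / (2 × 1.94 × 0.990) = 97.4 nm.

97.4 nm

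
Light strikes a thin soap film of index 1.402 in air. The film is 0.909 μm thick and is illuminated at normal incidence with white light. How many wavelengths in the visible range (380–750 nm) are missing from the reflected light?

3

Top surface (1.0 → 1.402): reflection off a higher-index medium gives a half-wave phase shift.
At the lower boundary (n = 1.402 to n = 1.0) the reflected ray undergoes no phase shift.
Exactly one π shift → a net half-wave offset.
For weak reflection here: 2 n t = m λ.
λ = 2 n t / m = 2549 / m nm.
m=3: 850 nm (IR); m=4: 637 nm (visible); m=5: 510 nm (visible); m=6: 425 nm (visible); m=7: 364 nm (UV).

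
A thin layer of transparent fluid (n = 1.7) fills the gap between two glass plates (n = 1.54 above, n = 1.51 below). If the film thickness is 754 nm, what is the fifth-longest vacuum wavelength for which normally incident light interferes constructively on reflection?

Top surface (1.54 → 1.7): reflection off a higher-index medium gives a half-wave phase shift.
At the lower boundary (n = 1.7 to n = 1.51) the reflected ray undergoes no phase shift.
The two reflections differ by half a wavelength.
For maximum reflection here: 2 n t = (m + ½) λ.
λ = 2 n t / (m + ½). The fifth-longest wavelength is m = 4: λ = 2 × 1.7 × 754 / 4.50 = 570 nm.

570 nm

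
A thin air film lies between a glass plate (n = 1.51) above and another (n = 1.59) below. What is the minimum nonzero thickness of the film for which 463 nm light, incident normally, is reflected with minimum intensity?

232 nm

Ray reflecting at the top interface goes from n = 1.51 toward n = 1.0: no phase shift.
At the lower boundary (n = 1.0 to n = 1.59) the reflected ray undergoes a half-wave phase shift.
Net: one phase inversion between the two reflected rays.
For weak reflection here: 2 n t = m λ.
Minimum nonzero at m = 1: t = λ / (2 n) = 463 / (2 × 1.0) = 232 nm.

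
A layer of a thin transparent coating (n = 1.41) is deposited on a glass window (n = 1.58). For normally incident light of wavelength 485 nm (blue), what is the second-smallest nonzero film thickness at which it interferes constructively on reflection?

Ray reflecting at the top interface goes from n = 1.0 toward n = 1.41: a half-wave phase shift.
At the lower boundary (n = 1.41 to n = 1.58) the reflected ray undergoes a half-wave phase shift.
Zero or two π shifts → no net half-wave offset.
With no net inversion, constructive interference in reflection requires 2 n t = m λ.
The second-smallest nonzero thickness corresponds to m = 2: t = m λ / (2 n) = 2.00 × 485 / (2 × 1.41) = 344 nm.

344 nm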